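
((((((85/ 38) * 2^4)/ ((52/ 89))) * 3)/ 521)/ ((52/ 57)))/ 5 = 0.08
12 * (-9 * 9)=-972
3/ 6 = 1/ 2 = 0.50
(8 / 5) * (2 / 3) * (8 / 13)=128 / 195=0.66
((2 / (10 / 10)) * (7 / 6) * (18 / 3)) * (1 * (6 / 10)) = 42 / 5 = 8.40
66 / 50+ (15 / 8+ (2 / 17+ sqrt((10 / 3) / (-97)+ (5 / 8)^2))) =sqrt(1930785) / 2328+ 11263 / 3400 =3.91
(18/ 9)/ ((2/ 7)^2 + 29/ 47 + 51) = 2303/ 59531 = 0.04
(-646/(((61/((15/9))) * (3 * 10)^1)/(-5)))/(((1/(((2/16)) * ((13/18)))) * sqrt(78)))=1615 * sqrt(78)/474336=0.03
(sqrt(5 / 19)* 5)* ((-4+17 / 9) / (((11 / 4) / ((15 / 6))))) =-50* sqrt(95) / 99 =-4.92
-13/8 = -1.62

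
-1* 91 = -91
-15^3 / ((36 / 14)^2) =-6125 / 12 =-510.42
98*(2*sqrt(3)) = 196*sqrt(3) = 339.48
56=56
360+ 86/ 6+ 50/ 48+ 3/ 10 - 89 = 11467/ 40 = 286.68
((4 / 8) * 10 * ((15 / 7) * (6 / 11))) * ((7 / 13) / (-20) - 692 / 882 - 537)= -308327335 / 98098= -3143.05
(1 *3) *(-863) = -2589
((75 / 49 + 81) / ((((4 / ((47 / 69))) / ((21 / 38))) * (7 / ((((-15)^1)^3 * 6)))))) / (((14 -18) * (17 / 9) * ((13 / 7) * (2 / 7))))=4329986625 / 772616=5604.32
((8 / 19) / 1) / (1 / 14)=5.89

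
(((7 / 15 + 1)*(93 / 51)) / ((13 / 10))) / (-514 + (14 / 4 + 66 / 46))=-62744 / 15525471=-0.00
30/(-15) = -2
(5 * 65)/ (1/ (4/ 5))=260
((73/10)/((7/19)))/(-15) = -1387/1050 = -1.32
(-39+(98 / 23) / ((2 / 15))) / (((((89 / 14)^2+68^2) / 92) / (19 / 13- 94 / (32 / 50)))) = 240092748 / 11884925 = 20.20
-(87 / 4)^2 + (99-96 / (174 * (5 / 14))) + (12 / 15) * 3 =-865841 / 2320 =-373.21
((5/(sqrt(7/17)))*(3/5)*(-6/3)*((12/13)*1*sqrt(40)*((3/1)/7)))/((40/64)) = -3456*sqrt(1190)/3185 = -37.43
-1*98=-98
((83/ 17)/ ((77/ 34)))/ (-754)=-0.00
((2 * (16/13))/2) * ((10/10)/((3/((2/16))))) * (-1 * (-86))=172/39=4.41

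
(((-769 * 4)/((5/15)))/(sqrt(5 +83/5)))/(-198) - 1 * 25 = -25 +769 * sqrt(15)/297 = -14.97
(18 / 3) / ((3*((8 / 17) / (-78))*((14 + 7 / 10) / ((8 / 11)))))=-8840 / 539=-16.40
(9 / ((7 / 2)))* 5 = 90 / 7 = 12.86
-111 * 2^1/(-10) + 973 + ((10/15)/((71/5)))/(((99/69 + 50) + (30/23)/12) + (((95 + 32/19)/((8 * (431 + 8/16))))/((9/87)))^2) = 649544860912375568/652677117429605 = 995.20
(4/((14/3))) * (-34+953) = 5514/7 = 787.71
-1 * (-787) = 787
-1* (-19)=19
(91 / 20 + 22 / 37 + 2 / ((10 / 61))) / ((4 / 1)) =2567 / 592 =4.34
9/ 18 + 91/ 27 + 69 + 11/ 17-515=-405281/ 918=-441.48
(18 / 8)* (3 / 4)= 27 / 16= 1.69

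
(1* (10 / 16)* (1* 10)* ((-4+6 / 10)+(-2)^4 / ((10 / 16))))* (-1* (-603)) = 334665 / 4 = 83666.25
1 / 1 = 1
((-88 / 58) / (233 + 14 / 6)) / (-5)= 66 / 51185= 0.00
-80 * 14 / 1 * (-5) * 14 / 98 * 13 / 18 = 5200 / 9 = 577.78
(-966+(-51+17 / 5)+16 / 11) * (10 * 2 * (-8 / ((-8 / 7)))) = -1558704 / 11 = -141700.36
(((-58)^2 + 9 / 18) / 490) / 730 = 0.01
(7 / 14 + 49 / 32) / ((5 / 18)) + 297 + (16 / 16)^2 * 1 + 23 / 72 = 44011 / 144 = 305.63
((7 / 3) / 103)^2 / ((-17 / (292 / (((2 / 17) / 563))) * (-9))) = 4027702 / 859329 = 4.69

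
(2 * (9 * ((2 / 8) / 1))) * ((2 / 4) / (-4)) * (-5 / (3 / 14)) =105 / 8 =13.12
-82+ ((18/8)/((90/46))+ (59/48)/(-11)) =-80.96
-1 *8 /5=-8 /5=-1.60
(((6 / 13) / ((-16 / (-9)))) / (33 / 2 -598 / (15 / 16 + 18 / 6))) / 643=-1701 / 570317852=-0.00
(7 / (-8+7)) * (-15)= 105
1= 1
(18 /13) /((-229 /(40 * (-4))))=2880 /2977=0.97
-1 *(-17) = 17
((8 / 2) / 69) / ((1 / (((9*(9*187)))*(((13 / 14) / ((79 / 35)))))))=656370 / 1817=361.24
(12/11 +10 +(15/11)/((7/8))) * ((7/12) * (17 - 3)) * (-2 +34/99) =-559076/3267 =-171.13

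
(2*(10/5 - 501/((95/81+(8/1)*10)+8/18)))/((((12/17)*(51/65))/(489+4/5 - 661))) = 152225476/59499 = 2558.45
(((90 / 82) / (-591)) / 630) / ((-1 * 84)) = 1 / 28495656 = 0.00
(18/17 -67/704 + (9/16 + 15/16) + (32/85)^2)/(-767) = -13252021/3901268800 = -0.00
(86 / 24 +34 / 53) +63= 42755 / 636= 67.22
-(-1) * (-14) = -14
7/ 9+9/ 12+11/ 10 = 473/ 180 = 2.63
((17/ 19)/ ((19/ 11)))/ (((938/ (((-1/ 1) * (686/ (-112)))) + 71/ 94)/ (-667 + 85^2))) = 268978556/ 12185555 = 22.07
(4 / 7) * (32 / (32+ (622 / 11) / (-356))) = 250624 / 436415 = 0.57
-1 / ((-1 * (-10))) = -1 / 10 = -0.10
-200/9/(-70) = 20/63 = 0.32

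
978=978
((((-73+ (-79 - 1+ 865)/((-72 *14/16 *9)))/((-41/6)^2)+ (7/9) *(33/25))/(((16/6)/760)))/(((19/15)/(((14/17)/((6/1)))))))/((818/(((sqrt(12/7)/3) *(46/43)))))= -68973458 *sqrt(21)/31662773037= -0.01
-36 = -36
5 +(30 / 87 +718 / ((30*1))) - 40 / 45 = 37048 / 1305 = 28.39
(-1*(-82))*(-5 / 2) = -205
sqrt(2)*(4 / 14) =2*sqrt(2) / 7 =0.40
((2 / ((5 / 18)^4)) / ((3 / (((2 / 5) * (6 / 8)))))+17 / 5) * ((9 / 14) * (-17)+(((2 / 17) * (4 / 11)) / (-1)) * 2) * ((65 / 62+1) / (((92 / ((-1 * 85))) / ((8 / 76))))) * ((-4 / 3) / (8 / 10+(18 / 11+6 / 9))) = -84667212809 / 2427622400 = -34.88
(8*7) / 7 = 8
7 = 7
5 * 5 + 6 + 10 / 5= 33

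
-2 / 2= -1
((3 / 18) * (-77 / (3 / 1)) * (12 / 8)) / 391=-77 / 4692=-0.02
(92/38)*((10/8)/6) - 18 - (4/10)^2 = -100637/5700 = -17.66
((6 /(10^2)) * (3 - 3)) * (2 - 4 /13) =0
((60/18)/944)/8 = 5/11328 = 0.00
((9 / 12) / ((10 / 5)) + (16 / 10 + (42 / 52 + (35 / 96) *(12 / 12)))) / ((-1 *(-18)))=19639 / 112320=0.17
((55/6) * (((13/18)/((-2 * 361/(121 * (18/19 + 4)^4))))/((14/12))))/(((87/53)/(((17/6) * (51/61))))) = -12932621042937310/15729366899421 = -822.20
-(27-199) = 172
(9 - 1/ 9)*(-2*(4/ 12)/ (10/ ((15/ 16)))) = -0.56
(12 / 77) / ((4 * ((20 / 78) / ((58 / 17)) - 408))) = -3393 / 35524951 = -0.00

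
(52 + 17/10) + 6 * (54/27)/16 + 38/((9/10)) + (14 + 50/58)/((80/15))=2076701/20880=99.46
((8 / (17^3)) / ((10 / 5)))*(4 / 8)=2 / 4913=0.00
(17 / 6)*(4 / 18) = 0.63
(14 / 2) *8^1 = 56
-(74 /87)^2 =-5476 /7569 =-0.72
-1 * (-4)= 4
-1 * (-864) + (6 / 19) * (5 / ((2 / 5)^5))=309531 / 304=1018.19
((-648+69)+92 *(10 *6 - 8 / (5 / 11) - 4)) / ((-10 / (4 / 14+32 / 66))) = -438147 / 1925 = -227.61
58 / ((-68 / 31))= -899 / 34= -26.44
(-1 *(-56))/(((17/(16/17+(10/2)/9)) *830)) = 6412/1079415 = 0.01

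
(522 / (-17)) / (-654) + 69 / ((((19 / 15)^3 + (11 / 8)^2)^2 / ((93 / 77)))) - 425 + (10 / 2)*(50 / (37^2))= -58813666523258333608444 / 140247873583945601089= -419.36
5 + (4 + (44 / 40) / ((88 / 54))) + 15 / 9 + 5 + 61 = 77.34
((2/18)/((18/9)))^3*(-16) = -2/729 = -0.00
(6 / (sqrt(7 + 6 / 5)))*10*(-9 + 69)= 3600*sqrt(205) / 41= 1257.17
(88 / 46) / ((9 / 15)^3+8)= 5500 / 23621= 0.23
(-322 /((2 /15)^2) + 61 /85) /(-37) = 3079003 /6290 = 489.51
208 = 208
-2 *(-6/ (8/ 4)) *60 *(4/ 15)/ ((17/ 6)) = 576/ 17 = 33.88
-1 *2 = -2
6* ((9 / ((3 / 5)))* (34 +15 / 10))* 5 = 15975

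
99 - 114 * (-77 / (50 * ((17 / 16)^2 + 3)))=534237 / 3775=141.52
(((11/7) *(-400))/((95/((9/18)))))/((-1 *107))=440/14231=0.03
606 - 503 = 103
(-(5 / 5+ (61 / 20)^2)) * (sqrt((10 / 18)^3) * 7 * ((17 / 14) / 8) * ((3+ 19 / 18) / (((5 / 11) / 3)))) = -56255771 * sqrt(5) / 1036800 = -121.33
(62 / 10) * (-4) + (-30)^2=4376 / 5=875.20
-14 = -14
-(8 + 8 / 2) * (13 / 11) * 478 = -74568 / 11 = -6778.91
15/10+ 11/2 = 7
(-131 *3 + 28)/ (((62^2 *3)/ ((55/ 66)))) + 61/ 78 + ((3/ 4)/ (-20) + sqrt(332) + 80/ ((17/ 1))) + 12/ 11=10958548973/ 1682057520 + 2 *sqrt(83)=24.74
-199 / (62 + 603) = -199 / 665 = -0.30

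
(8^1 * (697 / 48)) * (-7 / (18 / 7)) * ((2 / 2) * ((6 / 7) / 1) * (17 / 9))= -82943 / 162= -511.99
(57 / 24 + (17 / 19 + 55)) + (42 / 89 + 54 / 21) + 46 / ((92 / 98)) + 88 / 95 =52669627 / 473480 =111.24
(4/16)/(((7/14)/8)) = 4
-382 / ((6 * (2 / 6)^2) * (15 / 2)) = -382 / 5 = -76.40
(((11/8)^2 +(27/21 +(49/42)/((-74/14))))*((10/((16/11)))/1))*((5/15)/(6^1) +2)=8083735/193536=41.77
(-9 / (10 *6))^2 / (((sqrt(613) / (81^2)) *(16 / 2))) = 59049 *sqrt(613) / 1961600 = 0.75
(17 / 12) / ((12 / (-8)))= -17 / 18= -0.94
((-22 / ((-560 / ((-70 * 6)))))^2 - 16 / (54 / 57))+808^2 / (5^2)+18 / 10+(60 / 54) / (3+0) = 71204647 / 2700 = 26372.09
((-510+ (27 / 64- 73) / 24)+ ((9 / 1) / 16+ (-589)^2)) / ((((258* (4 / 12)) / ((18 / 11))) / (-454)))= -362348873715 / 121088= -2992442.47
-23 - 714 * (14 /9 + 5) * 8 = -112405 /3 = -37468.33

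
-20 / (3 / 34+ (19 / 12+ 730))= -4080 / 149261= -0.03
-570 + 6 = -564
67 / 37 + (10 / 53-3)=-1.00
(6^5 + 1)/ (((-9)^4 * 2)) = 7777/ 13122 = 0.59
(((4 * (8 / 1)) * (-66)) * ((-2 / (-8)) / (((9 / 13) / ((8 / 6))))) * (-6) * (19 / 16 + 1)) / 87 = 40040 / 261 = 153.41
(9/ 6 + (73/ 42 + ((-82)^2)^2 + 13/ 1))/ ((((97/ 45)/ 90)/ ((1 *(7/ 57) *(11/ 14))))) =2349903691575/ 12901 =182148956.79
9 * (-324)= -2916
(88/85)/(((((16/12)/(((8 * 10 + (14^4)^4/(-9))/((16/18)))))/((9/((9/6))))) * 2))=-53904345110781917796/85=-634168766009199032.89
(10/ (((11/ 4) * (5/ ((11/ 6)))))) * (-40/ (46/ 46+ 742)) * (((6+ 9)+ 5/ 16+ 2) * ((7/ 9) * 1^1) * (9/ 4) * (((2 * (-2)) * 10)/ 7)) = 27700/ 2229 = 12.43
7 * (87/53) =609/53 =11.49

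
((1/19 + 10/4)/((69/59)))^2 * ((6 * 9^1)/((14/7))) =98258187/763876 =128.63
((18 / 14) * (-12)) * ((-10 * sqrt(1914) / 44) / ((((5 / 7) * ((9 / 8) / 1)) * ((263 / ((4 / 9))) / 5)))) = 320 * sqrt(1914) / 8679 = 1.61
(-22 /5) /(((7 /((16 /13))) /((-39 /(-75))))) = -0.40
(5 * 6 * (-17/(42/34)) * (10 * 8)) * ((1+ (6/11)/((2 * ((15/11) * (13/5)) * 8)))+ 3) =-12051300/91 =-132431.87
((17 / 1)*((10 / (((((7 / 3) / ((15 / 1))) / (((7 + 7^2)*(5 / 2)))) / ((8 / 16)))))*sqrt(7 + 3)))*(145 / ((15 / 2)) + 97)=8899500*sqrt(10)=28142690.04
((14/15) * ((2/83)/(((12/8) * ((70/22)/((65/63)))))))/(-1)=-1144/235305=-0.00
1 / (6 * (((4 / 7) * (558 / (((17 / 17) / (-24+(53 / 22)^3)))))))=-9317 / 178573950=-0.00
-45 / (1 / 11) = -495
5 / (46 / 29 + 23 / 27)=3915 / 1909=2.05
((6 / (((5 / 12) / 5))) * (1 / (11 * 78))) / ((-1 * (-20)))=3 / 715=0.00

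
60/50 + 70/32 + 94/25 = 2859/400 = 7.15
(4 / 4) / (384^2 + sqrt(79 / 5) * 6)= 20480 / 3019898801- sqrt(395) / 18119392806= 0.00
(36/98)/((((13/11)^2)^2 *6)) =43923/1399489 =0.03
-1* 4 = -4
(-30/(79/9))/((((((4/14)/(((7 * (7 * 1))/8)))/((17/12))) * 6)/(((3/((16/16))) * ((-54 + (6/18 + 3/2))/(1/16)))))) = 27376545/632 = 43317.32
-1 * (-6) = 6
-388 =-388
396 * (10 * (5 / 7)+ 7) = 39204 / 7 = 5600.57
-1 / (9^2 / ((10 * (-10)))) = 100 / 81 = 1.23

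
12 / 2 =6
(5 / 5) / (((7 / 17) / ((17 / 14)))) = 289 / 98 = 2.95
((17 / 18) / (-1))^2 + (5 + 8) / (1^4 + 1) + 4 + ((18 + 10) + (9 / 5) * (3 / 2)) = 42.09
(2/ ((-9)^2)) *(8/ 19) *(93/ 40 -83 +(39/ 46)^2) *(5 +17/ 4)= -62599301/ 8141310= -7.69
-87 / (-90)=29 / 30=0.97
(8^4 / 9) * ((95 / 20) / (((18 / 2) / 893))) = 17374208 / 81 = 214496.40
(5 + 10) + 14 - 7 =22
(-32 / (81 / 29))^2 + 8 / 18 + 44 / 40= 8713171 / 65610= 132.80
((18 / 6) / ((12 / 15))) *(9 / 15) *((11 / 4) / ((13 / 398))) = 19701 / 104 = 189.43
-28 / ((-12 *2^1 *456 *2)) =7 / 5472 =0.00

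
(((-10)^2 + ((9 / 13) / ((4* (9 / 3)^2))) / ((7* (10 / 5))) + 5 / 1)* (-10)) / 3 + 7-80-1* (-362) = -66617 / 1092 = -61.00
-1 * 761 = -761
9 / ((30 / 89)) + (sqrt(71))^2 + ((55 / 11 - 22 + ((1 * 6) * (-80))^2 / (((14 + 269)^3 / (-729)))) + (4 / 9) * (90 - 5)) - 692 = -1185025501379 / 2039866830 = -580.93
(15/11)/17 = 15/187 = 0.08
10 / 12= 5 / 6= 0.83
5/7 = 0.71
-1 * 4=-4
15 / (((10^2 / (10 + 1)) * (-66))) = -1 / 40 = -0.02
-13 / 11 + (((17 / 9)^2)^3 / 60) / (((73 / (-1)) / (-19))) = -0.98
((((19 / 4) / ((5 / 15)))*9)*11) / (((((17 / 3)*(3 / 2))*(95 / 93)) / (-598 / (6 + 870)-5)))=-22916223 / 24820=-923.30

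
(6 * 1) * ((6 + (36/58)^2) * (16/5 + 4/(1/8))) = 1134144/841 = 1348.57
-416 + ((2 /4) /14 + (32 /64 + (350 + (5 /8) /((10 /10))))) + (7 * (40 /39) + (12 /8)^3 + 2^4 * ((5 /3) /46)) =-449619 /8372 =-53.71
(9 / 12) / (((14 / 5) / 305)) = 4575 / 56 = 81.70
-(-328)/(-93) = -328/93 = -3.53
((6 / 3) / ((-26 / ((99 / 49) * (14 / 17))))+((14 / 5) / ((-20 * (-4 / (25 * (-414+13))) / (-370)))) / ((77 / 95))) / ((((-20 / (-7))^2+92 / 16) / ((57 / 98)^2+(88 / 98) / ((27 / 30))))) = 74061292599709 / 4815238428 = 15380.61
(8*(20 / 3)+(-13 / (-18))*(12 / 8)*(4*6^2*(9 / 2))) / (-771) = -2266 / 2313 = -0.98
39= 39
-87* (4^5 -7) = -88479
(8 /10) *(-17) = -68 /5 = -13.60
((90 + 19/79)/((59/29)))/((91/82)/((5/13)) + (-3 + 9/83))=-7035396230/983471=-7153.64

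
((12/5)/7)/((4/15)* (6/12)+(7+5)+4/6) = 3/112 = 0.03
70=70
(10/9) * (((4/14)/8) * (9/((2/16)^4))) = 10240/7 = 1462.86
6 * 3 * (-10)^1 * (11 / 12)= -165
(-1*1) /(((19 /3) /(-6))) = 18 /19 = 0.95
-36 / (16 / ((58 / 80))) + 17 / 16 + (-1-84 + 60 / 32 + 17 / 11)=-144581 / 1760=-82.15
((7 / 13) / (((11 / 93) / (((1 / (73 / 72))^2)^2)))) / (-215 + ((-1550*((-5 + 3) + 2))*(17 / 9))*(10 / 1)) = -17494880256 / 873103919545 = -0.02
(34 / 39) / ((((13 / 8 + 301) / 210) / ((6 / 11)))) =38080 / 115401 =0.33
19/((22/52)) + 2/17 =45.03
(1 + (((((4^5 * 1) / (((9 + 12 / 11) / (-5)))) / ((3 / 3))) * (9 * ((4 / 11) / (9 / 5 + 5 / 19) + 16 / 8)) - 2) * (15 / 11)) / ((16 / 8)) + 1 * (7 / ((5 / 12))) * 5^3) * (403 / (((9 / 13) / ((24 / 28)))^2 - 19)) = 25405695948256 / 247353029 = 102710.27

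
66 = 66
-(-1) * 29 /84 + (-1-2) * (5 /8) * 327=-102947 /168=-612.78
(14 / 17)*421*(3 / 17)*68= 70728 / 17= 4160.47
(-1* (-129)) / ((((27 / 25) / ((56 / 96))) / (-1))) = -7525 / 108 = -69.68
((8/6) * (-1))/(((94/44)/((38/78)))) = -0.30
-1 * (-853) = 853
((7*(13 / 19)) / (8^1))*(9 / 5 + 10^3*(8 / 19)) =3655561 / 14440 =253.16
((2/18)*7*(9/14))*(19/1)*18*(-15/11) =-2565/11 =-233.18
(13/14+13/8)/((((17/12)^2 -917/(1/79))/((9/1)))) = -23166/73020521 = -0.00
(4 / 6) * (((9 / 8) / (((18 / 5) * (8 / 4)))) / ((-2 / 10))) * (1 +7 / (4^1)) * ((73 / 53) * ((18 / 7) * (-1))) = 60225 / 11872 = 5.07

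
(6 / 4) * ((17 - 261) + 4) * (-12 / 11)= 4320 / 11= 392.73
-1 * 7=-7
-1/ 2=-0.50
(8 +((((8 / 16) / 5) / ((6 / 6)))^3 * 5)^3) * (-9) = -576000009 / 8000000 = -72.00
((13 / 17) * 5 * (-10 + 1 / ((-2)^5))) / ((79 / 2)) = -20865 / 21488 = -0.97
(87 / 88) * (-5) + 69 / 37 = -10023 / 3256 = -3.08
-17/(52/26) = -8.50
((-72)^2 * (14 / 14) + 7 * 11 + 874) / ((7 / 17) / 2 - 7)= -69530 / 77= -902.99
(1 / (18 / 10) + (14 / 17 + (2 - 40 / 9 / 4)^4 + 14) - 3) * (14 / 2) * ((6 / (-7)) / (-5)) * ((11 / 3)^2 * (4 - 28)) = -2807893088 / 557685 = -5034.91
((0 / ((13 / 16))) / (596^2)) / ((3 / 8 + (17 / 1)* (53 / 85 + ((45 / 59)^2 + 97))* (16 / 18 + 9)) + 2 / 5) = 0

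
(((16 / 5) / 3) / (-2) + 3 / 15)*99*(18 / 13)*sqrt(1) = -594 / 13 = -45.69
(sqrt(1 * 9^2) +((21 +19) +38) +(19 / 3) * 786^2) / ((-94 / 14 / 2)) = -54779130 / 47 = -1165513.40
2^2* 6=24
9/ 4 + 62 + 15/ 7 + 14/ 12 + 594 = 55571/ 84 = 661.56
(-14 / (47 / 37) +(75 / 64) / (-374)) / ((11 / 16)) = -12402373 / 773432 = -16.04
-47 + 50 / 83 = -3851 / 83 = -46.40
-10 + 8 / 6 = -26 / 3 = -8.67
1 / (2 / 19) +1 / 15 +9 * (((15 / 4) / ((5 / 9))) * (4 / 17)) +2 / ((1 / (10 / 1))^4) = 10212169 / 510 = 20023.86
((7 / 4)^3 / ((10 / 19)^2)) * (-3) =-371469 / 6400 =-58.04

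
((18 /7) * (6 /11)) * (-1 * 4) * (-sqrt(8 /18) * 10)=2880 /77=37.40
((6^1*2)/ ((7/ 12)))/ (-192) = -3/ 28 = -0.11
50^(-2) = 0.00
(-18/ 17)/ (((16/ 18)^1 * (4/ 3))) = -243/ 272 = -0.89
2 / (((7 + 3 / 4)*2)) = 4 / 31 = 0.13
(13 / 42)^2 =169 / 1764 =0.10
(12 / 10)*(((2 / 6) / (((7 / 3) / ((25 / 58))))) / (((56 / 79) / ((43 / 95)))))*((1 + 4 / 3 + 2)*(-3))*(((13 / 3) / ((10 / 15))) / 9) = -574093 / 1295952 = -0.44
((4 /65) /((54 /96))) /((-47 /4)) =-0.01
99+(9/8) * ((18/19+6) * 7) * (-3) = -65.13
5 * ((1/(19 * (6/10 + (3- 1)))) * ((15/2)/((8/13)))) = 375/304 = 1.23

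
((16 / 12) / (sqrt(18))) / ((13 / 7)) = 0.17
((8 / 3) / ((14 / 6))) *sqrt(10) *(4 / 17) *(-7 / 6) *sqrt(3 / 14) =-0.46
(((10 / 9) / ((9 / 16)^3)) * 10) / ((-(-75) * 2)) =8192 / 19683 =0.42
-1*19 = -19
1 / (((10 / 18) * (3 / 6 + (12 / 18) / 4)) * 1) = 27 / 10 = 2.70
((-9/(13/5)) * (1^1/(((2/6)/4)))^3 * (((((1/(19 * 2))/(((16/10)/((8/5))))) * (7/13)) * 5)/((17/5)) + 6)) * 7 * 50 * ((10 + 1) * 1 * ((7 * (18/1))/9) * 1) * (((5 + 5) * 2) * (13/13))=-38822958146.08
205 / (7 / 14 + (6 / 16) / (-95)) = 155800 / 377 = 413.26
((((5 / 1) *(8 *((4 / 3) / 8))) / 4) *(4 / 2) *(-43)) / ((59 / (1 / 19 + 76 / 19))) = -9.85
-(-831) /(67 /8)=99.22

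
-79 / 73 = -1.08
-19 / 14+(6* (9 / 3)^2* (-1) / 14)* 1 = -73 / 14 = -5.21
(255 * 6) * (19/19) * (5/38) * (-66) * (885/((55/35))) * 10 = -74829078.95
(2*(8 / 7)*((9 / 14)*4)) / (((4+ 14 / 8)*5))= 1152 / 5635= 0.20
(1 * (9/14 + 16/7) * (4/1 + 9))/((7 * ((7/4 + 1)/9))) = 9594/539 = 17.80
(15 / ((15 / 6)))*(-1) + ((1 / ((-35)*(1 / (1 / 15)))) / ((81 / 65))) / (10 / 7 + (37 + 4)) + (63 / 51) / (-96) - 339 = -67727799457 / 196305120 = -345.01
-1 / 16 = -0.06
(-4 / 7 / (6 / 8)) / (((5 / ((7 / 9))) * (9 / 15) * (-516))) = 4 / 10449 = 0.00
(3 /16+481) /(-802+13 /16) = -7699 /12819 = -0.60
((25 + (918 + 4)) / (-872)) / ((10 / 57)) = -53979 / 8720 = -6.19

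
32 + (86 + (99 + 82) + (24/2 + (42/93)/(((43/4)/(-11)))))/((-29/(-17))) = 195.28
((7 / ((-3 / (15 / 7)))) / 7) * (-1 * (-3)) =-15 / 7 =-2.14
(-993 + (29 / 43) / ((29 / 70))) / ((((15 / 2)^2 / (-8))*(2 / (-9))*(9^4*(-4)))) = 170516 / 7053075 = 0.02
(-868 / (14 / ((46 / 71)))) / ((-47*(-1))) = -2852 / 3337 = -0.85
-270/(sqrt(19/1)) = -270 * sqrt(19)/19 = -61.94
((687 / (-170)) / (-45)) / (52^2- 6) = 229 / 6879900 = 0.00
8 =8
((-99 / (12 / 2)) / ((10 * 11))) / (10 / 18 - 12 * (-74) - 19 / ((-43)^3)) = -2146689 / 12716353000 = -0.00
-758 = -758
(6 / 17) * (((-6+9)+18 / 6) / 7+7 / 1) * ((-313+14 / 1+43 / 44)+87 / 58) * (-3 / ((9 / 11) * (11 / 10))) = 326175 / 119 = 2740.97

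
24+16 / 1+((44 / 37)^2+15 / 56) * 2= 1662231 / 38332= 43.36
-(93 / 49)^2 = -3.60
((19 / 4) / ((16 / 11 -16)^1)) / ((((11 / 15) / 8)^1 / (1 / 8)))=-0.45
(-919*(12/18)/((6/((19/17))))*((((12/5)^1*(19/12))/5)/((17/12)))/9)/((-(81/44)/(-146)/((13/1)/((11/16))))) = -161197716992/15801075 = -10201.69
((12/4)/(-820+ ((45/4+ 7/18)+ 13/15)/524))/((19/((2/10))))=-56592/1469462831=-0.00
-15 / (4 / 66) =-247.50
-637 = -637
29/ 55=0.53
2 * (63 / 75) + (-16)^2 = 6442 / 25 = 257.68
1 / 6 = 0.17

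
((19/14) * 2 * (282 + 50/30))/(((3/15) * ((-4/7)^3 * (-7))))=565915/192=2947.47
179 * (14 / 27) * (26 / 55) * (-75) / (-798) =4.12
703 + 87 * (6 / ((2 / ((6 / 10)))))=4298 / 5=859.60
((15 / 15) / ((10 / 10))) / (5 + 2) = 1 / 7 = 0.14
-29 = -29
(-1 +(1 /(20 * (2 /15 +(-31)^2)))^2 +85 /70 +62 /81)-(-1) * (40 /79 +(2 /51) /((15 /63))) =1.65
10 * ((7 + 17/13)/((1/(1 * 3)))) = 3240/13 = 249.23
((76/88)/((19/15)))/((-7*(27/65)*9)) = -0.03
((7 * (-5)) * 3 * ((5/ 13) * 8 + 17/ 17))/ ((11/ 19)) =-739.41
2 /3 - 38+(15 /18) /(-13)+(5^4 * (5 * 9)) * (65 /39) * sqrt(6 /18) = -2917 /78+15625 * sqrt(3) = 27025.90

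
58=58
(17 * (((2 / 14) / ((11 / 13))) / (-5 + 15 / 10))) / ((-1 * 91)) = 34 / 3773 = 0.01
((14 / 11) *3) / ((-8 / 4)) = -21 / 11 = -1.91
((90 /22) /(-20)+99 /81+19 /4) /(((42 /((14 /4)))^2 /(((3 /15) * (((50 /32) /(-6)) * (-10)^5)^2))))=697021484375 /128304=5432577.97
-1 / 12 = -0.08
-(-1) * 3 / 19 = 0.16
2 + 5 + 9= 16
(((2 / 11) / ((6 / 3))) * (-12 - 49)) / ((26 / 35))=-2135 / 286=-7.47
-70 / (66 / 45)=-525 / 11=-47.73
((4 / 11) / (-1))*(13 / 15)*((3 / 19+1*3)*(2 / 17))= -416 / 3553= -0.12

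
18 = 18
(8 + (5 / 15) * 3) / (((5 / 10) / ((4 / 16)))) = 9 / 2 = 4.50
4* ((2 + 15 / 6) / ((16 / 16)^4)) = 18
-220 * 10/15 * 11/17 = -4840/51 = -94.90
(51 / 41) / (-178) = -51 / 7298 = -0.01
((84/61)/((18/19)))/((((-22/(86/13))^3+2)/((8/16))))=-10574431/506030319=-0.02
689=689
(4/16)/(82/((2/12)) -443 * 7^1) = -1/10436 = -0.00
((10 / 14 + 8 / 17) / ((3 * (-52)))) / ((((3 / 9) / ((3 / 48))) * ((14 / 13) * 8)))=-141 / 852992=-0.00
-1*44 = -44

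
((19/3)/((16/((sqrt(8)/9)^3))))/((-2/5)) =-95 * sqrt(2)/4374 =-0.03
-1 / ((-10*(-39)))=-1 / 390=-0.00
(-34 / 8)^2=289 / 16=18.06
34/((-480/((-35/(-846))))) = -119/40608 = -0.00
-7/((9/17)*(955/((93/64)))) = -3689/183360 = -0.02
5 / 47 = 0.11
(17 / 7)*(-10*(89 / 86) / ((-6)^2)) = -7565 / 10836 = -0.70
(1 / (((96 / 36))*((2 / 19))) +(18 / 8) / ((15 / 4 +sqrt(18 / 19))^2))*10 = 59013525 / 1569992 -30400*sqrt(38) / 196249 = 36.63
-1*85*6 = -510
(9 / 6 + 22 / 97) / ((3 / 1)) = 335 / 582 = 0.58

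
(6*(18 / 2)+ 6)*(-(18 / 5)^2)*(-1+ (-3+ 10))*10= -46656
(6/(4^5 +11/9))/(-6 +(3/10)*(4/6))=-270/267583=-0.00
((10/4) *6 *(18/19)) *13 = 3510/19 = 184.74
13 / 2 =6.50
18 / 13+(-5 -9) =-164 / 13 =-12.62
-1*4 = -4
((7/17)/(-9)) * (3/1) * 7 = -49/51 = -0.96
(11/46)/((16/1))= 11/736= 0.01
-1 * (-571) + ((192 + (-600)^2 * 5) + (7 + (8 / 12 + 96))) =5402600 / 3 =1800866.67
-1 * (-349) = 349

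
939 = 939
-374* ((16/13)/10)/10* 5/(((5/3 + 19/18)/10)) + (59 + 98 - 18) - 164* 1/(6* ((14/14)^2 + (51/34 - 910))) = 188975183/3468465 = 54.48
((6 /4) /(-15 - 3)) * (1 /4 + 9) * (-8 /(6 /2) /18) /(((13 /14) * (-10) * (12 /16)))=-0.02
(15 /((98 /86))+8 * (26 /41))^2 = 1342269769 /4036081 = 332.57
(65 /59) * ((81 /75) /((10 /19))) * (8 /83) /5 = 26676 /612125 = 0.04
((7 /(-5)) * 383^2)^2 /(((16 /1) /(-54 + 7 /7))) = -139703425216.09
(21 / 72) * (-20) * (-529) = 18515 / 6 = 3085.83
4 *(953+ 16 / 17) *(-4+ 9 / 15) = -64868 / 5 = -12973.60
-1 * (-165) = 165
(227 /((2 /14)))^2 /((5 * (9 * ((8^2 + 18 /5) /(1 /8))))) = 2524921 /24336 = 103.75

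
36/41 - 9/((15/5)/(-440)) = 54156/41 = 1320.88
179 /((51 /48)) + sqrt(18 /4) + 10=3 * sqrt(2) /2 + 3034 /17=180.59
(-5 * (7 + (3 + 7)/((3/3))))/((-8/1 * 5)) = 17/8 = 2.12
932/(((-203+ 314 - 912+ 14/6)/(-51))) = 59.51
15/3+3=8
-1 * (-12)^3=1728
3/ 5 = 0.60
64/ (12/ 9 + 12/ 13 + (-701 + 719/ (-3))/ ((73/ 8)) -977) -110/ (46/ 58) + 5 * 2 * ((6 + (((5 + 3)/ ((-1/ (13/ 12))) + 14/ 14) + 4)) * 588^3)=111597176524643522/ 23525803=4743607541.24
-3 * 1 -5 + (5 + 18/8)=-3/4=-0.75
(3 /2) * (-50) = -75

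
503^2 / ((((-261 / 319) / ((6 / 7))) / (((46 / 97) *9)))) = -768135324 / 679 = -1131274.41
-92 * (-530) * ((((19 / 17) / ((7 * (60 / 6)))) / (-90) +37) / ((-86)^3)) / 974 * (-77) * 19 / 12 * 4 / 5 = 1009576201051 / 3554487646200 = 0.28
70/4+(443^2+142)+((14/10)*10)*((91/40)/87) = 196408.87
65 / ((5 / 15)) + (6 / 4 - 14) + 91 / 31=11497 / 62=185.44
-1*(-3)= 3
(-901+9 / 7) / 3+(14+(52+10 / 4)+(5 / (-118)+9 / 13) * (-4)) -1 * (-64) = -170.00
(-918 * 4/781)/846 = -204/36707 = -0.01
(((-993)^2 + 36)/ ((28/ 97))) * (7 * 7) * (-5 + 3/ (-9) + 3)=-1562287335/ 4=-390571833.75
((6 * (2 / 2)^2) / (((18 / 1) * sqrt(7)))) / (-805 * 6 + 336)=-sqrt(7) / 94374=-0.00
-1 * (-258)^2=-66564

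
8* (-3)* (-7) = 168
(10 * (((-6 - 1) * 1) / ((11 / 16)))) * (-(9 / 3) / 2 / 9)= 560 / 33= 16.97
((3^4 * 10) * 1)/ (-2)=-405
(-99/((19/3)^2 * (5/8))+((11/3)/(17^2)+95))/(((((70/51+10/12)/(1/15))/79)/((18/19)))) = 45032750464/218630625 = 205.98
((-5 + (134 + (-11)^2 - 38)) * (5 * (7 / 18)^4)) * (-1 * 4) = -636265 / 6561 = -96.98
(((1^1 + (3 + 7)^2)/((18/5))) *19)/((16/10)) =333.16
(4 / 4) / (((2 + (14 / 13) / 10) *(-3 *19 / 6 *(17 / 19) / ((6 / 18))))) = -130 / 6987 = -0.02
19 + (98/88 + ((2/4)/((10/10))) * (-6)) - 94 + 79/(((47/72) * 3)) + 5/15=-224663/6204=-36.21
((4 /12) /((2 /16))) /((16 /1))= 0.17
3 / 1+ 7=10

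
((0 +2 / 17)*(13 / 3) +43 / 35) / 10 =3103 / 17850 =0.17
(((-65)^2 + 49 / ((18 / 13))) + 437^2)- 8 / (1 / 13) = 3512257 / 18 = 195125.39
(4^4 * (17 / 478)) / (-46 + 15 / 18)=-13056 / 64769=-0.20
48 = 48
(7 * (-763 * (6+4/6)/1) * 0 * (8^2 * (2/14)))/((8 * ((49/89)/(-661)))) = 0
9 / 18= 1 / 2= 0.50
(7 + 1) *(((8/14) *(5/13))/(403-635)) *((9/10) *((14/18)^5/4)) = -2401/4946994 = -0.00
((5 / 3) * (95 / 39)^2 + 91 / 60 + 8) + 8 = 2501071 / 91260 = 27.41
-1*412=-412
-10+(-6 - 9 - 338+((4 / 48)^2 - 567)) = -133919 / 144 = -929.99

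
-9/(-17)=9/17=0.53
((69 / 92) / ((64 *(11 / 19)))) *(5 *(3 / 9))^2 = 475 / 8448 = 0.06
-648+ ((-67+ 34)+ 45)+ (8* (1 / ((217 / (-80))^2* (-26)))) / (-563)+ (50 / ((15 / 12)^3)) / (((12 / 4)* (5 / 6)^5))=-3310558498094084 / 5385068609375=-614.77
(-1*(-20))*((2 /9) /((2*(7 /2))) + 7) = 8860 /63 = 140.63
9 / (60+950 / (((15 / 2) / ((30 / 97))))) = 873 / 9620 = 0.09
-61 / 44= -1.39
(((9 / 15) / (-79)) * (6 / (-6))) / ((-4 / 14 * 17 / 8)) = -84 / 6715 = -0.01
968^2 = 937024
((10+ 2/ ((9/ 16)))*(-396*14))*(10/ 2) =-375760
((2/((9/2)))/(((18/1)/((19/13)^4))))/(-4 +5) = 260642/2313441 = 0.11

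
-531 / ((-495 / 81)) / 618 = 0.14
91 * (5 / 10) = 91 / 2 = 45.50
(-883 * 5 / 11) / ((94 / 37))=-163355 / 1034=-157.98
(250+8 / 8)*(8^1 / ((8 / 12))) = 3012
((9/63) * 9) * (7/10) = 9/10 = 0.90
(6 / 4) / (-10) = -3 / 20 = -0.15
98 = 98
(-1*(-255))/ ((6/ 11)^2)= 10285/ 12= 857.08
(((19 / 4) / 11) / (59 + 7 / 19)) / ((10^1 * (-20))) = -361 / 9926400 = -0.00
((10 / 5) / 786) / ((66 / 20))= 10 / 12969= 0.00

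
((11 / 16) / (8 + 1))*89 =979 / 144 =6.80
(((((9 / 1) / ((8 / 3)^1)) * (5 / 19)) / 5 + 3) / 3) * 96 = 1932 / 19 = 101.68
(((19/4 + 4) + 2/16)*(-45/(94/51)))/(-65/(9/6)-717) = 488835/1715312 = 0.28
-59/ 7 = -8.43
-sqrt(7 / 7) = -1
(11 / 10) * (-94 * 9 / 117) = -517 / 65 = -7.95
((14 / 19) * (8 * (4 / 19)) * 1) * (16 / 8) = 896 / 361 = 2.48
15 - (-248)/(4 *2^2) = 61/2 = 30.50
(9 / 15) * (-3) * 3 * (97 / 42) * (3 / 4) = -2619 / 280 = -9.35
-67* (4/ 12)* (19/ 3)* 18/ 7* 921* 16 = -37517856/ 7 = -5359693.71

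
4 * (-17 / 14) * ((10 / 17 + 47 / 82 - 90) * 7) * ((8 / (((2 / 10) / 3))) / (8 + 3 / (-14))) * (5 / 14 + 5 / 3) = 421059400 / 4469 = 94217.81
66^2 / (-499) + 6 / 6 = -3857 / 499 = -7.73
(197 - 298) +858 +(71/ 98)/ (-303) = 22478287/ 29694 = 757.00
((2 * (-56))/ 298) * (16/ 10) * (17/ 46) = -3808/ 17135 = -0.22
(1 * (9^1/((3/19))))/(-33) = -19/11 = -1.73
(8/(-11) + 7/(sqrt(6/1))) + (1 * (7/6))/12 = -499/792 + 7 * sqrt(6)/6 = 2.23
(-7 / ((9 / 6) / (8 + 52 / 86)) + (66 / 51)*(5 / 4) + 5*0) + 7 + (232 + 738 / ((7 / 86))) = 9267.32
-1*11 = -11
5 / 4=1.25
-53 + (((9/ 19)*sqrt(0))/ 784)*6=-53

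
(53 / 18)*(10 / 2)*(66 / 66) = 14.72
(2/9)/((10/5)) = 1/9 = 0.11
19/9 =2.11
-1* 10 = -10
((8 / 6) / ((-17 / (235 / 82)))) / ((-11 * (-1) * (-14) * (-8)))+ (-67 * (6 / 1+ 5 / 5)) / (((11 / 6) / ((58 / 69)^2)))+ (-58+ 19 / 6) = -53508457285 / 227127208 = -235.59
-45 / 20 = -9 / 4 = -2.25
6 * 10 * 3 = 180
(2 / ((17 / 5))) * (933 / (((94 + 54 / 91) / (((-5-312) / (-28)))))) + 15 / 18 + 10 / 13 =768046135 / 11414208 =67.29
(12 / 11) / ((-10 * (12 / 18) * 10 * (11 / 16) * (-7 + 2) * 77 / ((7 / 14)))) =36 / 1164625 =0.00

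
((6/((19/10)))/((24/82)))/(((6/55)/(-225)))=-845625/38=-22253.29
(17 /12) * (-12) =-17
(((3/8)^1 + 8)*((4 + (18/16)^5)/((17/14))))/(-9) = -89166749/20054016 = -4.45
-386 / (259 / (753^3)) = -164805701922 / 259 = -636315451.44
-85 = -85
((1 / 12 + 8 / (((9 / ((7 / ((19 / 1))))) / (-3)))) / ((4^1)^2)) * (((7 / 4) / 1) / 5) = -287 / 14592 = -0.02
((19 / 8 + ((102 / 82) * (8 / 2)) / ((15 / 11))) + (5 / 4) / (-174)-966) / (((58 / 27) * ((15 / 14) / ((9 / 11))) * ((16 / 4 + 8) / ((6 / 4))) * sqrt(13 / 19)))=-404490807 * sqrt(247) / 123269575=-51.57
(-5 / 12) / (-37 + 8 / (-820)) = 1025 / 91044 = 0.01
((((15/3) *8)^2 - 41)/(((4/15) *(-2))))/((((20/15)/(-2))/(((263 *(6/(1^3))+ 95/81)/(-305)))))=-199416367/8784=-22702.23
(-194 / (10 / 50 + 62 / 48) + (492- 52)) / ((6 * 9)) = 27740 / 4833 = 5.74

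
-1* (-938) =938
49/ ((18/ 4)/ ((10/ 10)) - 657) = -98/ 1305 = -0.08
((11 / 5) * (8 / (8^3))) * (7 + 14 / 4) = 231 / 640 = 0.36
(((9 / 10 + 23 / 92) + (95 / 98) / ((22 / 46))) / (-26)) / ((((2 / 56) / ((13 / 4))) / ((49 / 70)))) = -7.78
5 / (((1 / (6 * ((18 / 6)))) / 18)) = 1620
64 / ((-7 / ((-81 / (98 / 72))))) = 186624 / 343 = 544.09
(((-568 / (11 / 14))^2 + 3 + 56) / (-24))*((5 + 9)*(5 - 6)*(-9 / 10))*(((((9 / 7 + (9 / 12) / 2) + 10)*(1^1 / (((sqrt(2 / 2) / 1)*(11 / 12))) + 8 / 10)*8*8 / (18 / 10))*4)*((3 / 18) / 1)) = -143412734.85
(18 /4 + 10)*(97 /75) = 2813 /150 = 18.75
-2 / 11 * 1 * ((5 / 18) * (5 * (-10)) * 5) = 1250 / 99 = 12.63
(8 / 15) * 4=2.13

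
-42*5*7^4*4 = -2016840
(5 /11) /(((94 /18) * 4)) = 0.02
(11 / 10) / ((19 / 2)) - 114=-113.88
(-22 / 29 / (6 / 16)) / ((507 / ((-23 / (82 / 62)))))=125488 / 1808469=0.07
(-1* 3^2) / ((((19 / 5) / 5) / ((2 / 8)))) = -225 / 76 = -2.96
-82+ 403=321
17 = 17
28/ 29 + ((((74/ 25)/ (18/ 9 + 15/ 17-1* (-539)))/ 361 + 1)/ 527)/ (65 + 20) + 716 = 716.97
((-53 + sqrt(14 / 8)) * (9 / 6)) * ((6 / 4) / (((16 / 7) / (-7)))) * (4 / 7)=3339 / 16 - 63 * sqrt(7) / 32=203.48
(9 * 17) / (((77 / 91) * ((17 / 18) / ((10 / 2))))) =957.27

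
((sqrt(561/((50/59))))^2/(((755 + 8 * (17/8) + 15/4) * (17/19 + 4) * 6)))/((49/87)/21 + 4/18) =628881/5390125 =0.12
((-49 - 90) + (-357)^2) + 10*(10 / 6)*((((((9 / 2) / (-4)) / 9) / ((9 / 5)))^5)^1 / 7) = 2586510819086035 / 20316635136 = 127310.00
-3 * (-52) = 156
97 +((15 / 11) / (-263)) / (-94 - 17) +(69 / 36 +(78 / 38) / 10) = 12095531659 / 122026740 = 99.12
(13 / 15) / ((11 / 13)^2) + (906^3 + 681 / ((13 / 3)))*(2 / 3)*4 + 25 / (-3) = 46792192734776 / 23595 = 1983140187.95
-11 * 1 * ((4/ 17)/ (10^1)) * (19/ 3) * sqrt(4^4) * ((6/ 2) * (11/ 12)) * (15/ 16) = -2299/ 34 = -67.62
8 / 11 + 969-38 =931.73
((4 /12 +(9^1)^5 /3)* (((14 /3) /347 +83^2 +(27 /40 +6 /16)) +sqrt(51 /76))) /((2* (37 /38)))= 29525* sqrt(969) /111 +16094498520595 /231102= 69650682.55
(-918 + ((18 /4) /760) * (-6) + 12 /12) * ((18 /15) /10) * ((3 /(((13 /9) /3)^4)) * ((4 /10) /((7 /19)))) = -3333475895643 /499817500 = -6669.39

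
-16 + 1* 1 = -15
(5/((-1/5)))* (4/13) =-100/13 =-7.69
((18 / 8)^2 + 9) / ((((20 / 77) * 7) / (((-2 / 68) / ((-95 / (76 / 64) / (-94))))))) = -4653 / 17408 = -0.27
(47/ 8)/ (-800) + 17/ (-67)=-111949/ 428800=-0.26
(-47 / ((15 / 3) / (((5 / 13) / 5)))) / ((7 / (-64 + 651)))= -27589 / 455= -60.64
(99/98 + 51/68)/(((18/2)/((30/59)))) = 0.10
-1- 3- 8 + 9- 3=-6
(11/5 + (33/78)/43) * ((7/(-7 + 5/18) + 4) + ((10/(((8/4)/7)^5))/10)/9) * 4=2399571373/4427280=542.00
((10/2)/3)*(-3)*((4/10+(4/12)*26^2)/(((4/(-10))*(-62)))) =-8465/186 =-45.51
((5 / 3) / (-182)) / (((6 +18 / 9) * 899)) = -5 / 3926832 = -0.00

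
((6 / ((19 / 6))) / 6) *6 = 36 / 19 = 1.89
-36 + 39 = 3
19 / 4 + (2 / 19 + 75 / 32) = 4377 / 608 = 7.20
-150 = -150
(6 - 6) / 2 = 0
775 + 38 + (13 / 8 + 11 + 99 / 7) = 47027 / 56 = 839.77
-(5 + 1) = -6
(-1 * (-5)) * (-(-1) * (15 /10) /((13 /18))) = 135 /13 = 10.38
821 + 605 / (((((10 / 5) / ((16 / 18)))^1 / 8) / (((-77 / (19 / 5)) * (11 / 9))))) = -80726081 / 1539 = -52453.59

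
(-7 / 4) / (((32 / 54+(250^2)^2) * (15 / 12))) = -27 / 75334821440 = -0.00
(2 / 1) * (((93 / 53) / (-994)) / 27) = -31 / 237069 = -0.00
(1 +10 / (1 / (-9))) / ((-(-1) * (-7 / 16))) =1424 / 7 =203.43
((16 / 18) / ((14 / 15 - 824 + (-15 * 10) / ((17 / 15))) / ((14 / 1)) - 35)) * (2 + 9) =-52360 / 552873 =-0.09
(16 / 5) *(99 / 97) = 1584 / 485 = 3.27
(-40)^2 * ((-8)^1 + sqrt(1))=-11200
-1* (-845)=845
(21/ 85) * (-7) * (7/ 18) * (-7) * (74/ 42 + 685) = 2473373/ 765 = 3233.17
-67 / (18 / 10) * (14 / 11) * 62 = -290780 / 99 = -2937.17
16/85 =0.19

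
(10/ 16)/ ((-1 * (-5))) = 1/ 8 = 0.12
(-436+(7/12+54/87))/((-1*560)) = 151309/194880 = 0.78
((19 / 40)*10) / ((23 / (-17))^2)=5491 / 2116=2.59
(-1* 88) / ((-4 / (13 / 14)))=20.43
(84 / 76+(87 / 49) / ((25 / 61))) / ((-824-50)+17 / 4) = -506232 / 80973725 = -0.01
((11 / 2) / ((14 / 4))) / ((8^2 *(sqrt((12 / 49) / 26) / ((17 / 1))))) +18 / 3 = 187 *sqrt(78) / 384 +6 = 10.30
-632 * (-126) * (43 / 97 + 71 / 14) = 42597432 / 97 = 439148.78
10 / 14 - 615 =-614.29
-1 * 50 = -50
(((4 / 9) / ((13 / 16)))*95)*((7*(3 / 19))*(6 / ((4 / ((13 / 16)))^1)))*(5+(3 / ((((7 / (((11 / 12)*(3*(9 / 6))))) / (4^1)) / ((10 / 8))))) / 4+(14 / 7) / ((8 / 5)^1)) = 9475 / 16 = 592.19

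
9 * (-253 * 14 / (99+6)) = -1518 / 5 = -303.60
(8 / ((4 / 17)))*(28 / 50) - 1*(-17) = 901 / 25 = 36.04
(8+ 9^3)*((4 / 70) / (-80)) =-737 / 1400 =-0.53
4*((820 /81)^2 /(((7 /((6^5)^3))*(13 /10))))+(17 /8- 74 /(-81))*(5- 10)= 1248997071125632105 /58968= 21180929845435.36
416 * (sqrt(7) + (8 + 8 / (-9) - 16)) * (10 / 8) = -41600 / 9 + 520 * sqrt(7) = -3246.43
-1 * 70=-70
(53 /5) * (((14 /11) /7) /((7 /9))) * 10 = 1908 /77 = 24.78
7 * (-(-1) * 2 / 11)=14 / 11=1.27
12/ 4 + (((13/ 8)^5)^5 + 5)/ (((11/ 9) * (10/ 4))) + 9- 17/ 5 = 61138.77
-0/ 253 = 0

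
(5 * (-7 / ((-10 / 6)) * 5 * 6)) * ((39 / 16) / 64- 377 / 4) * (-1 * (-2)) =-30388995 / 256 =-118707.01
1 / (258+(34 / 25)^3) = 15625 / 4070554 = 0.00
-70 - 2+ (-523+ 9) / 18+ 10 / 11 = -9865 / 99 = -99.65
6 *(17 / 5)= 102 / 5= 20.40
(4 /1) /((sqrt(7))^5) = 4 *sqrt(7) /343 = 0.03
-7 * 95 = -665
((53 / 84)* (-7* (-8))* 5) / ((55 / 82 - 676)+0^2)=-43460 / 166131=-0.26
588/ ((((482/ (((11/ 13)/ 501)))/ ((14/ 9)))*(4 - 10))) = -7546/ 14126697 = -0.00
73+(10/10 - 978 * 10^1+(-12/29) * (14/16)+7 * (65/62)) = -8719422/899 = -9699.02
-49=-49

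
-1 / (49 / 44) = -44 / 49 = -0.90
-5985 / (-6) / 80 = 399 / 32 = 12.47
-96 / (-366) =0.26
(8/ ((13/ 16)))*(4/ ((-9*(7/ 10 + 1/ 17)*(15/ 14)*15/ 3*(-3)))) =243712/ 679185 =0.36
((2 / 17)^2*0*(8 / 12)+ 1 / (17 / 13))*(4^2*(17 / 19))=208 / 19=10.95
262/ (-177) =-262/ 177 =-1.48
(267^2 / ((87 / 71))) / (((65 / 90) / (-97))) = -2945804058 / 377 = -7813803.87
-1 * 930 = -930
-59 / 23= -2.57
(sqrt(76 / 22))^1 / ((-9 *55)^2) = 0.00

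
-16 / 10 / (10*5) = -4 / 125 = -0.03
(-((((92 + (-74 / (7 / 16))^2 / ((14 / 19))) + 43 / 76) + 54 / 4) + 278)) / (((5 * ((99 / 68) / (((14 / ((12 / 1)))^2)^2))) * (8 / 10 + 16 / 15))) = -17376581603 / 3250368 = -5346.04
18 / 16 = 9 / 8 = 1.12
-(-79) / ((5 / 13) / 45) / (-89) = -9243 / 89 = -103.85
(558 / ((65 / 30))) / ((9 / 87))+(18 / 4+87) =67107 / 26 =2581.04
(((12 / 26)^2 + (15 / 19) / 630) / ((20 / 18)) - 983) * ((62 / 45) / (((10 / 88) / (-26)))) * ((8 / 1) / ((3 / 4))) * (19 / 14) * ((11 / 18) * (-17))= -901535048414176 / 19348875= -46593667.51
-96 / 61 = -1.57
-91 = -91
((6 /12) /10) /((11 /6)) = 3 /110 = 0.03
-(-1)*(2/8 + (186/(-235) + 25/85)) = -3953/15980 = -0.25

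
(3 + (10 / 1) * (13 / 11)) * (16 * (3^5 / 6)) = 105624 / 11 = 9602.18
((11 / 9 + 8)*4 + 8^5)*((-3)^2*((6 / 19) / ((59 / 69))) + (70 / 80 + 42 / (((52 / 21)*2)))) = 109110151207 / 262314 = 415952.45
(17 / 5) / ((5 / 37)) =629 / 25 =25.16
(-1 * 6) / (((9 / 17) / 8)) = -272 / 3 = -90.67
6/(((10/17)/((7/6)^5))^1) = 285719/12960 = 22.05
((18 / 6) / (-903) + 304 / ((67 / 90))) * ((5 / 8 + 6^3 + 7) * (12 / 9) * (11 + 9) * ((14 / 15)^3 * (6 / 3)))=23101248629536 / 5834025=3959744.54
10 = 10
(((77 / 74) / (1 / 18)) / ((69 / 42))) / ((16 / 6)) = 14553 / 3404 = 4.28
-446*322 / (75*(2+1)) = -143612 / 225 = -638.28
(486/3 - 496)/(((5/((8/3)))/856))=-2287232/15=-152482.13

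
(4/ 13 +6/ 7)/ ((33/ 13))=106/ 231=0.46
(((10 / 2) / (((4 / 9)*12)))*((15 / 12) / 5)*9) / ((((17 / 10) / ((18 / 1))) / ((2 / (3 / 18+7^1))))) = 18225 / 2924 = 6.23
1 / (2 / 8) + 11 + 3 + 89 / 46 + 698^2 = 22412301 / 46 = 487223.93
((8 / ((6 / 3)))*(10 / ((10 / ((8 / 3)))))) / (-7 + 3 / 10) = -320 / 201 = -1.59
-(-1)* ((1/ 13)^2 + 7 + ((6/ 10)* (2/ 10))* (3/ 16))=7.03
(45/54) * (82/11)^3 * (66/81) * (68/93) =205.67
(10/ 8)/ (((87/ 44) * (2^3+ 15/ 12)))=220/ 3219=0.07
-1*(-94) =94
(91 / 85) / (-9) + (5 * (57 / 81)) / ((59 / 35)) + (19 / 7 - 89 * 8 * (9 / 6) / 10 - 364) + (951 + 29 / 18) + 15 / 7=926293661 / 1895670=488.64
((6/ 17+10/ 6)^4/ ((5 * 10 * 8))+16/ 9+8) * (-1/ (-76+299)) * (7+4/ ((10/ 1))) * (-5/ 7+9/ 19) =1966328272394/ 25081137057375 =0.08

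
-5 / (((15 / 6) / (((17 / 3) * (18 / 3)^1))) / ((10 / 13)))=-680 / 13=-52.31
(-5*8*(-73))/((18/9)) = 1460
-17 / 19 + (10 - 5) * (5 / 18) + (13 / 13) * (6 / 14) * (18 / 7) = 26749 / 16758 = 1.60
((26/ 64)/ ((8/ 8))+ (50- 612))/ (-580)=17971/ 18560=0.97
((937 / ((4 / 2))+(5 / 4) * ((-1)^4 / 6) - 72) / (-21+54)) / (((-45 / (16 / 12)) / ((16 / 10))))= -38084 / 66825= -0.57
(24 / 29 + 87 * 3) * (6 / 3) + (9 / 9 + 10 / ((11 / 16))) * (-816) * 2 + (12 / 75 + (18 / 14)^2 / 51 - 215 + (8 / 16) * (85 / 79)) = -26304354318761 / 1049621650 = -25060.80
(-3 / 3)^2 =1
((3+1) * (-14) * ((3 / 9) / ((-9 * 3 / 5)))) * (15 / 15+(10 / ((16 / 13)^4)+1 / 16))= 2072245 / 110592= 18.74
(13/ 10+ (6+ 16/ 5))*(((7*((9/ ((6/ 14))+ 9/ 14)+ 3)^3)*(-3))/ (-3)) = 123190875/ 112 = 1099918.53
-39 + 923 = 884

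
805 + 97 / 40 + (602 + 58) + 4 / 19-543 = 702723 / 760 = 924.64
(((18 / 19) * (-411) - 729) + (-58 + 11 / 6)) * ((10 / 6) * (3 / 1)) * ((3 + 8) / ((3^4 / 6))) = -7364335 / 1539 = -4785.14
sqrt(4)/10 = 1/5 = 0.20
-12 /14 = -6 /7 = -0.86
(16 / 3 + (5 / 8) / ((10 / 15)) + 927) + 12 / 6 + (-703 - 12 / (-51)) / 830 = 316433387 / 338640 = 934.42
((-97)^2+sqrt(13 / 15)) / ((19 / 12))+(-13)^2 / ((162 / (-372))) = 4 * sqrt(195) / 95+2849434 / 513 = 5555.04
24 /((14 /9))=108 /7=15.43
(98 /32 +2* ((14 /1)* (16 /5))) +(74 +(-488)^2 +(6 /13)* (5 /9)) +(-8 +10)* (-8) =743480147 /3120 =238294.92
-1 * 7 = -7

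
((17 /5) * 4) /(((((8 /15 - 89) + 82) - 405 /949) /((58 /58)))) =-48399 /24532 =-1.97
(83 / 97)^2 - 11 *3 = -303608 / 9409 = -32.27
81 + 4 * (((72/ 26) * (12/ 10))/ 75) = 131913/ 1625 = 81.18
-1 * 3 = -3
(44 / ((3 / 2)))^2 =7744 / 9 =860.44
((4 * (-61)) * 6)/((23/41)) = -2609.74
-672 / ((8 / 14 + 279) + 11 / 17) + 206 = 3394654 / 16673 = 203.60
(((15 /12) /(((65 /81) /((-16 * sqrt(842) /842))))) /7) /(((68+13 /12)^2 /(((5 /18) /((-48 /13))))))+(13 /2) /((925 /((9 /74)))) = 135 * sqrt(842) /2025299227+117 /136900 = 0.00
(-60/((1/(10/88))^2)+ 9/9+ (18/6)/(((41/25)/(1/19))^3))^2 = 2657419372444881649801/52349853339913507532176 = 0.05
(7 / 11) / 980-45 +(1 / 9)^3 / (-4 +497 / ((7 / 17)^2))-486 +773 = 5567086055239 / 23004426060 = 242.00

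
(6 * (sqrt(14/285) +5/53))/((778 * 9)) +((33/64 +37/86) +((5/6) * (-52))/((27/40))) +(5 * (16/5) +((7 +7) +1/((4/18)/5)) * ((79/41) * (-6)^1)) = -88415001239189/188426844864 +sqrt(3990)/332595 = -469.23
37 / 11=3.36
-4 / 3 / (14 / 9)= -6 / 7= -0.86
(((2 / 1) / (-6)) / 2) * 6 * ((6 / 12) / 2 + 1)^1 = -5 / 4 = -1.25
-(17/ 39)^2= -289/ 1521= -0.19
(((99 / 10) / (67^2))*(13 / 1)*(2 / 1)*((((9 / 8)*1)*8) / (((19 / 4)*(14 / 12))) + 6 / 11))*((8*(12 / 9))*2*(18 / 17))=142601472 / 50748145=2.81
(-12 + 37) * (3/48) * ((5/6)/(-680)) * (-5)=125/13056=0.01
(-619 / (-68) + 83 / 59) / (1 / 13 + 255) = 548145 / 13303792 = 0.04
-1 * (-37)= 37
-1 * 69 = -69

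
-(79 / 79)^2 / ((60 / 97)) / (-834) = 97 / 50040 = 0.00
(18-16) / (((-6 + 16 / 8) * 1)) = -1 / 2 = -0.50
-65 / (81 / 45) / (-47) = 325 / 423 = 0.77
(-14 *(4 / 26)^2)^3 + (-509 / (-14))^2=1250500081793 / 946054564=1321.81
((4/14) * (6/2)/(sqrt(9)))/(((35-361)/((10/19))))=-10/21679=-0.00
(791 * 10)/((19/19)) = 7910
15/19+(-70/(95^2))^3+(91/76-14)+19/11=-2661497033361/258752345500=-10.29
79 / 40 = 1.98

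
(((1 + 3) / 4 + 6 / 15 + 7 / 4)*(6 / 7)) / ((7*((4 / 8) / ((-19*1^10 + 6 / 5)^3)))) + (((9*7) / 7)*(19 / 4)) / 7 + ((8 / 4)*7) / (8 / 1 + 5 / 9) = -836012547 / 192500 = -4342.92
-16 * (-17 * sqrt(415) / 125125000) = 34 * sqrt(415) / 15640625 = 0.00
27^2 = 729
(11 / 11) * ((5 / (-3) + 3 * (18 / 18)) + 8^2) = 196 / 3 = 65.33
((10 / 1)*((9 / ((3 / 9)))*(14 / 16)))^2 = 893025 / 16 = 55814.06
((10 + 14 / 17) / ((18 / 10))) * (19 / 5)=3496 / 153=22.85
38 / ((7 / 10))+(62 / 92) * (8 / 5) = 44568 / 805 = 55.36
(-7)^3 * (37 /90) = -12691 /90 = -141.01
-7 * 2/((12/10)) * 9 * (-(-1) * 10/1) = -1050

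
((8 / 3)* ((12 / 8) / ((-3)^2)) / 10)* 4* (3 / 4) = 2 / 15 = 0.13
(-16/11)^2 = 256/121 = 2.12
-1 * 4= -4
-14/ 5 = -2.80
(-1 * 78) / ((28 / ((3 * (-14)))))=117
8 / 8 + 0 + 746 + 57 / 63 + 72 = 17218 / 21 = 819.90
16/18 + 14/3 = 50/9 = 5.56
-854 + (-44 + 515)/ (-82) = -70499/ 82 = -859.74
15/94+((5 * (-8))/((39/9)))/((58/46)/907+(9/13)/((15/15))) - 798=-7172098851/8841922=-811.15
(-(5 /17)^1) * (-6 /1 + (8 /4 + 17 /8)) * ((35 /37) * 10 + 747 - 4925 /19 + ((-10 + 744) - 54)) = 31035225 /47804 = 649.22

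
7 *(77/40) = 13.48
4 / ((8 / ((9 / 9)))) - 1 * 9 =-17 / 2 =-8.50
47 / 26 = 1.81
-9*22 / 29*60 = -11880 / 29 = -409.66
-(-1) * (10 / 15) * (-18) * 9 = -108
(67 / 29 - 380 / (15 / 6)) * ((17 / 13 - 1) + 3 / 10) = -342939 / 3770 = -90.97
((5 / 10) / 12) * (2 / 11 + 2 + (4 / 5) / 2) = 71 / 660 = 0.11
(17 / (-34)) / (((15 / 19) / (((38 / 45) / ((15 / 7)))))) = -2527 / 10125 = -0.25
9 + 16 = 25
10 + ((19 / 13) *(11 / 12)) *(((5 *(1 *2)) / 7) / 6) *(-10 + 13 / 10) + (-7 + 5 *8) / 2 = 51815 / 2184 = 23.72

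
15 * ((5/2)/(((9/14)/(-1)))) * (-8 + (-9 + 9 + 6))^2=-700/3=-233.33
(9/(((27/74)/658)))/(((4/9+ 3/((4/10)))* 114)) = 48692/2717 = 17.92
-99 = -99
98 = 98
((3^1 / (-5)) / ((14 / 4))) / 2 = -3 / 35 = -0.09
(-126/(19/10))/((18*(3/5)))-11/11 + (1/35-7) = -28153/1995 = -14.11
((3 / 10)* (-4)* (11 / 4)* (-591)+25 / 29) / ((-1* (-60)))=32.52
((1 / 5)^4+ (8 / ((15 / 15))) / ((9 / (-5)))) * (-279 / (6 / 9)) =2324163 / 1250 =1859.33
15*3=45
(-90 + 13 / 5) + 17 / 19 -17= -9833 / 95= -103.51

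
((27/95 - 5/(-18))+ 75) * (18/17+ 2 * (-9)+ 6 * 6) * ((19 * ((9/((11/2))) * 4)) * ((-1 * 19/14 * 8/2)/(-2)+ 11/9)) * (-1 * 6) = -27686299392/6545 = -4230145.06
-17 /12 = -1.42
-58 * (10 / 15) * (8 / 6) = -464 / 9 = -51.56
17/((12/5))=7.08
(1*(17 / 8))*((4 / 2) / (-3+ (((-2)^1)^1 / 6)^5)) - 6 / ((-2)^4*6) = -8627 / 5840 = -1.48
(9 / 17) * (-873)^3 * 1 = -5988047553 / 17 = -352238091.35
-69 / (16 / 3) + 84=1137 / 16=71.06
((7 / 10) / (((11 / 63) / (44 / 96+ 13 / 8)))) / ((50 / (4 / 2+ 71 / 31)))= 19551 / 27280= 0.72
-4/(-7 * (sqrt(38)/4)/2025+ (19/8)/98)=-211.56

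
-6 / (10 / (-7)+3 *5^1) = -42 / 95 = -0.44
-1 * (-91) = 91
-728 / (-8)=91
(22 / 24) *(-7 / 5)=-77 / 60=-1.28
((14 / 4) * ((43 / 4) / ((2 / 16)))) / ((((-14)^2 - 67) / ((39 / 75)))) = 91 / 75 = 1.21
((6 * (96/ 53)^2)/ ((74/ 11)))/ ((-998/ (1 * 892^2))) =-120991850496/ 51862567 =-2332.93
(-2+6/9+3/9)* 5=-5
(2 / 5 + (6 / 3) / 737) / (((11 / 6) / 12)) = 106848 / 40535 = 2.64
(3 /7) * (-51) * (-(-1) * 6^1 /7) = -18.73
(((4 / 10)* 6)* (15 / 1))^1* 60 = 2160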